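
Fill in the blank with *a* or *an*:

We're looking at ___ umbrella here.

an

The indefinite article is chosen by the initial *sound* of the following word, not its spelling.
*umbrella* begins with the sound /ʌ/ (u pronounced /ʌ/) — a vowel sound.
So the article is *an*: We're looking at an umbrella here.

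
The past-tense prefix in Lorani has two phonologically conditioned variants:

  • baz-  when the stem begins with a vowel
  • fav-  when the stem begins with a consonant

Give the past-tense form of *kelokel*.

favkelokel

*kelokel* — first sound /k/ (a consonant) → fav- → *favkelokel*.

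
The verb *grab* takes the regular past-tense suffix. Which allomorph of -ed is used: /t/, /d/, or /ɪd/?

/d/

The stem *grab* ends in a voiced sound other than /d/.
The -ed suffix is realized as /ɪd/ after /t, d/; as /t/ after other voiceless consonants; and as /d/ after other voiced sounds.
So -ed on *grab* is pronounced /d/.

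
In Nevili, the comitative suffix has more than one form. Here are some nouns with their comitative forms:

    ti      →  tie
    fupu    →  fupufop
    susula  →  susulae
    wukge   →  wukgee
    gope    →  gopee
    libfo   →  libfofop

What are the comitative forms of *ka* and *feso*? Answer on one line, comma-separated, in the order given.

kae, fesofop

The pattern is rounding harmony: -fop when the last vowel of the stem is a rounded vowel (*fupu*, *libfo*); -e when the last vowel of the stem is an unrounded vowel (*ti*, *susula*, *wukge*, *gope*).
The last vowel of *ka* is /a/, which is an unrounded vowel, so the suffix is -e, giving *kae*.
The last vowel of *feso* is /o/, which is a rounded vowel, so the suffix is -fop, giving *fesofop*.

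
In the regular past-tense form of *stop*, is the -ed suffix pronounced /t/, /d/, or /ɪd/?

The stem *stop* ends in a voiceless consonant other than /t/.
The -ed suffix is realized as /ɪd/ after /t, d/; as /t/ after other voiceless consonants; and as /d/ after other voiced sounds.
So -ed on *stop* is pronounced /t/.

/t/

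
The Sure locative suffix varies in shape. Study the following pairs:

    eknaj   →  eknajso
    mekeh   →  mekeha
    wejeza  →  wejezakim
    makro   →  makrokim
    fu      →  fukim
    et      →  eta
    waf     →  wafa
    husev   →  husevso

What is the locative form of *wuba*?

wubakim

The pattern is voicing of the final sound: -a when the stem ends in a voiceless consonant (*mekeh*, *et*, *waf*); -so when the stem ends in a voiced consonant (*eknaj*, *husev*); -kim when the stem ends in a vowel (*wejeza*, *makro*, *fu*).
*wuba*: final sound = /a/, a vowel → -kim → *wubakim*.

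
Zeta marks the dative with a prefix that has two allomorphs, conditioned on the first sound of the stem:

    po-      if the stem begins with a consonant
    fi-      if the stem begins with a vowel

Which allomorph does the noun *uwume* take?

*uwume*: first sound = /u/, a vowel → fi-.

fi-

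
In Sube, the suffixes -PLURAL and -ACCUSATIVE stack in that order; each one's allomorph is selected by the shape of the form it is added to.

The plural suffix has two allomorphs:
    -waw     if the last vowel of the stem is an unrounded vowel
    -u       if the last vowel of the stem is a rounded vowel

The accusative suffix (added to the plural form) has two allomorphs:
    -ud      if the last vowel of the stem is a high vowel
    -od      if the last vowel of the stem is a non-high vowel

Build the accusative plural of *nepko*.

The last vowel of *nepko* is /o/, which is a rounded vowel, so the plural suffix is -u, giving *nepkou*.
Since the last vowel of the plural form *nepkou* is /u/ (a high vowel), it takes -ud, giving *nepkouud*.

nepkouud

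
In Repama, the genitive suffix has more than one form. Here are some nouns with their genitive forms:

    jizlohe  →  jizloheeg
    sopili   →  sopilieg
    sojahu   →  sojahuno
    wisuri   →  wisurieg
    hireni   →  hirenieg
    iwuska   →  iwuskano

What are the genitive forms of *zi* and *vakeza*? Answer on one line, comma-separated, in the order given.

The alternation tracks the last vowel of the stem — -eg when the last vowel of the stem is a front vowel (*jizlohe*, *sopili*, *wisuri*, *hireni*); -no when the last vowel of the stem is a back vowel (*sojahu*, *iwuska*).
The last vowel of *zi* is /i/, which is a front vowel, so the suffix is -eg, giving *zieg*.
Since the last vowel of *vakeza* is /a/ (a back vowel), it takes -no, giving *vakezano*.

zieg, vakezano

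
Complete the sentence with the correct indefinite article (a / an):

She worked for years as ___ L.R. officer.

The indefinite article is chosen by the initial *sound* of the following word, not its spelling.
The initialism *L.R.* is read letter by letter; the first letter, L, is pronounced /ɛl/, which begins with a vowel sound.
So the article is *an*: She worked for years as an L.R. officer.

an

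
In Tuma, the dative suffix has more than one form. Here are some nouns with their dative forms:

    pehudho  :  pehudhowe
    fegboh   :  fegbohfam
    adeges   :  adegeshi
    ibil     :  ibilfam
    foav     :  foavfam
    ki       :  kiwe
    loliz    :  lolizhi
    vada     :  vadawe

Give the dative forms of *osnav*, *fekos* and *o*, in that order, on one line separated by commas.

osnavfam, fekoshi, owe

The alternation tracks the final sound of the stem — -hi when the stem ends in a sibilant (*adeges*, *loliz*); -fam when the stem ends in a non-sibilant consonant (*fegboh*, *ibil*, *foav*); -we when the stem ends in a vowel (*pehudho*, *ki*, *vada*).
The final sound of *osnav* is /v/, which is a non-sibilant consonant, so the suffix is -fam, giving *osnavfam*.
Since the final sound of *fekos* is /s/ (a sibilant), it takes -hi, giving *fekoshi*.
Since the final sound of *o* is /o/ (a vowel), it takes -we, giving *owe*.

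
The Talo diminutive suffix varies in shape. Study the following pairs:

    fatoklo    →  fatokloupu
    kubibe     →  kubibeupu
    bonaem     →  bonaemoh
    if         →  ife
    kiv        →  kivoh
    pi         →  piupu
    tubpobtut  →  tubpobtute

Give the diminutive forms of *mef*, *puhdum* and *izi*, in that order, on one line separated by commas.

mefe, puhdumoh, iziupu

Looking at the final sound of each stem: -e when the stem ends in a voiceless consonant (*if*, *tubpobtut*); -oh when the stem ends in a voiced consonant (*bonaem*, *kiv*); -upu when the stem ends in a vowel (*fatoklo*, *kubibe*, *pi*).
Since the final sound of *mef* is /f/ (a voiceless consonant), it takes -e, giving *mefe*.
*puhdum*: final sound = /m/, a voiced consonant → -oh → *puhdumoh*.
*izi* — final sound /i/ (a vowel) → -upu → *iziupu*.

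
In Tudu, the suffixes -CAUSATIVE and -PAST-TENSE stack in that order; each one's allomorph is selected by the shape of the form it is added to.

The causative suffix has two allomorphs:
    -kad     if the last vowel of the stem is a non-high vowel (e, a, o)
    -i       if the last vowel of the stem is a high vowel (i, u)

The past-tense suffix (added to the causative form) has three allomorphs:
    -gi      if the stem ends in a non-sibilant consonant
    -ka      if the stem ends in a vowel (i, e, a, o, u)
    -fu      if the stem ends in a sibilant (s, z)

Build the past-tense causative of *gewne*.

The last vowel of *gewne* is /e/, which is a non-high vowel, so the causative suffix is -kad, giving *gewnekad*.
The causative form *gewnekad* — final sound /d/ (a non-sibilant consonant) → -gi → *gewnekadgi*.

gewnekadgi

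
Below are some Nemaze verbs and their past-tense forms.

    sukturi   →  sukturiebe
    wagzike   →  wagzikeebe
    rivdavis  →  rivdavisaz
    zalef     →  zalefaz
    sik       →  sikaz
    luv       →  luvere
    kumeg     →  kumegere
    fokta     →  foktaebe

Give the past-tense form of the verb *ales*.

alesaz

The pattern is voicing of the final sound: -az when the stem ends in a voiceless consonant (*rivdavis*, *zalef*, *sik*); -ere when the stem ends in a voiced consonant (*luv*, *kumeg*); -ebe when the stem ends in a vowel (*sukturi*, *wagzike*, *fokta*).
The final sound of *ales* is /s/, which is a voiceless consonant, so the suffix is -az, giving *alesaz*.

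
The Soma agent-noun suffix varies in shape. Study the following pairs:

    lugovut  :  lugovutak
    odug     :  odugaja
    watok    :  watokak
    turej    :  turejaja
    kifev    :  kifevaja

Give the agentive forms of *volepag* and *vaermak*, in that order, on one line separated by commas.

The pattern is voicing of the final consonant: -ak when the stem ends in a voiceless consonant (*lugovut*, *watok*); -aja when the stem ends in a voiced consonant (*odug*, *turej*, *kifev*).
Since the final consonant of *volepag* is /g/ (voiced), it takes -aja, giving *volepagaja*.
Since the final consonant of *vaermak* is /k/ (voiceless), it takes -ak, giving *vaermakak*.

volepagaja, vaermakak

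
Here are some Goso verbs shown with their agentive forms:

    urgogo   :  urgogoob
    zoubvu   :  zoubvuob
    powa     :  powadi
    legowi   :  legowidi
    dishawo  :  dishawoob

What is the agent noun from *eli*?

The pattern is rounding harmony: -ob when the last vowel of the stem is a rounded vowel (*urgogo*, *zoubvu*, *dishawo*); -di when the last vowel of the stem is an unrounded vowel (*powa*, *legowi*).
The last vowel of *eli* is /i/, which is an unrounded vowel, so the suffix is -di, giving *elidi*.

elidi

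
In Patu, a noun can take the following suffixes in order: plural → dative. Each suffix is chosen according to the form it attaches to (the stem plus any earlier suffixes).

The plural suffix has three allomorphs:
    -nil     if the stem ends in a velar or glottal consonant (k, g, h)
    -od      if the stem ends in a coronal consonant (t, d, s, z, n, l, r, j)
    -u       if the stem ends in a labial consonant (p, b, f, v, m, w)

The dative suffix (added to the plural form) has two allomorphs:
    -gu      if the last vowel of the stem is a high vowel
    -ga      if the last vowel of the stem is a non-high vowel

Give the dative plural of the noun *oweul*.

Since the final consonant of *oweul* is /l/ (coronal), it takes -od, giving *oweulod*.
The plural form *oweulod* — last vowel /o/ (a non-high vowel) → -ga → *oweulodga*.

oweulodga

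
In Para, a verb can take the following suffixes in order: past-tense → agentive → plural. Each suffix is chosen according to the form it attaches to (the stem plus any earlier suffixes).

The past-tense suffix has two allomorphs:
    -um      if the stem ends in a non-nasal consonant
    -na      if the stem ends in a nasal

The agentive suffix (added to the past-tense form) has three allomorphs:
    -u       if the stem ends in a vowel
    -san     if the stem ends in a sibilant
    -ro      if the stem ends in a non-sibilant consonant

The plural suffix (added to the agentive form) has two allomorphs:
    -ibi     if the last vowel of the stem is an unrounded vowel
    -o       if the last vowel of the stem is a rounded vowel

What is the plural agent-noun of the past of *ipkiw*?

ipkiwumroo

*ipkiw* — final consonant /w/ (non-nasal) → -um → *ipkiwum*.
Since the final sound of the past-tense form *ipkiwum* is /m/ (a non-sibilant consonant), it takes -ro, giving *ipkiwumro*.
The last vowel of the agentive form *ipkiwumro* is /o/, which is a rounded vowel, so the plural suffix is -o, giving *ipkiwumroo*.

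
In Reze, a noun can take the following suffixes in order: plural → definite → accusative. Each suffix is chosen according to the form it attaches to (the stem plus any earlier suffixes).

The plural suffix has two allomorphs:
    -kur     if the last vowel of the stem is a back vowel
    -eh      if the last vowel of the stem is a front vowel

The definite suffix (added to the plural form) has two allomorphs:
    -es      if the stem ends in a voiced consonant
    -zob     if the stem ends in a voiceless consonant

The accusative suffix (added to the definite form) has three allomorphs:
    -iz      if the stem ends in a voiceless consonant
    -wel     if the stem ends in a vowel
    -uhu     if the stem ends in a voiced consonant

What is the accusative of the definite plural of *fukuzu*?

fukuzukuresiz

Since the last vowel of *fukuzu* is /u/ (a back vowel), it takes -kur, giving *fukuzukur*.
The plural form *fukuzukur* — final consonant /r/ (voiced) → -es → *fukuzukures*.
The definite form *fukuzukures*: final sound = /s/, a voiceless consonant → -iz → *fukuzukuresiz*.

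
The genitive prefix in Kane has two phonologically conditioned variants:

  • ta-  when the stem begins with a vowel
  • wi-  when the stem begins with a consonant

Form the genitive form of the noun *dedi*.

widedi

The first sound of *dedi* is /d/, which is a consonant, so the prefix is wi-, giving *widedi*.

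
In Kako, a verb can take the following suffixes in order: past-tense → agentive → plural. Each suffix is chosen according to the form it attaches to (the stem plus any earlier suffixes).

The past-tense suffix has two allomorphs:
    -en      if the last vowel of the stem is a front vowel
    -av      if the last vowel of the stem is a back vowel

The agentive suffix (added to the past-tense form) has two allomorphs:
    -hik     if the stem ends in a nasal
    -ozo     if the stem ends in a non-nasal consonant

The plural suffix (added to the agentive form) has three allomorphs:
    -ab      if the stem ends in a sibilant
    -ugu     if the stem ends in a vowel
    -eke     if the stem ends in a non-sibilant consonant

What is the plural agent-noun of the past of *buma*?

The last vowel of *buma* is /a/, which is a back vowel, so the past-tense suffix is -av, giving *bumaav*.
The final consonant of the past-tense form *bumaav* is /v/, which is non-nasal, so the agentive suffix is -ozo, giving *bumaavozo*.
The final sound of the agentive form *bumaavozo* is /o/, which is a vowel, so the plural suffix is -ugu, giving *bumaavozougu*.

bumaavozougu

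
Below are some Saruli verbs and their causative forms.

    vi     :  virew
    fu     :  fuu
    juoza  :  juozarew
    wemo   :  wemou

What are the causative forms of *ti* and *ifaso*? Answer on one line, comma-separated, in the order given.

Looking at the last vowel of each stem: -u when the last vowel of the stem is a rounded vowel (*fu*, *wemo*); -rew when the last vowel of the stem is an unrounded vowel (*vi*, *juoza*).
The last vowel of *ti* is /i/, which is an unrounded vowel, so the suffix is -rew, giving *tirew*.
*ifaso*: last vowel = /o/, a rounded vowel → -u → *ifasou*.

tirew, ifasou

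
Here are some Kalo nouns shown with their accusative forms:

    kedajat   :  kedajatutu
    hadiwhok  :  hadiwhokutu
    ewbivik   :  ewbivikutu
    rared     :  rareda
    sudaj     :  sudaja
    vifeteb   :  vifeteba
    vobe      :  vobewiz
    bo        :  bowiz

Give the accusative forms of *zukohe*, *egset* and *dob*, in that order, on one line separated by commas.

The suffix is conditioned by the final sound: -utu when the stem ends in a voiceless consonant (*kedajat*, *hadiwhok*, *ewbivik*); -a when the stem ends in a voiced consonant (*rared*, *sudaj*, *vifeteb*); -wiz when the stem ends in a vowel (*vobe*, *bo*).
Since the final sound of *zukohe* is /e/ (a vowel), it takes -wiz, giving *zukohewiz*.
*egset* — final sound /t/ (a voiceless consonant) → -utu → *egsetutu*.
The final sound of *dob* is /b/, which is a voiced consonant, so the suffix is -a, giving *doba*.

zukohewiz, egsetutu, doba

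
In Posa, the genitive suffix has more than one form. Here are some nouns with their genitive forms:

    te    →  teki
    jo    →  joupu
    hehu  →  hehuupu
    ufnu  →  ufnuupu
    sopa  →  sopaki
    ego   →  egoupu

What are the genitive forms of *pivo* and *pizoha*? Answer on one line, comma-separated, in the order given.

The suffix is conditioned by the last vowel: -upu when the last vowel of the stem is a rounded vowel (*jo*, *hehu*, *ufnu*, *ego*); -ki when the last vowel of the stem is an unrounded vowel (*te*, *sopa*).
*pivo*: last vowel = /o/, a rounded vowel → -upu → *pivoupu*.
*pizoha*: last vowel = /a/, an unrounded vowel → -ki → *pizohaki*.

pivoupu, pizohaki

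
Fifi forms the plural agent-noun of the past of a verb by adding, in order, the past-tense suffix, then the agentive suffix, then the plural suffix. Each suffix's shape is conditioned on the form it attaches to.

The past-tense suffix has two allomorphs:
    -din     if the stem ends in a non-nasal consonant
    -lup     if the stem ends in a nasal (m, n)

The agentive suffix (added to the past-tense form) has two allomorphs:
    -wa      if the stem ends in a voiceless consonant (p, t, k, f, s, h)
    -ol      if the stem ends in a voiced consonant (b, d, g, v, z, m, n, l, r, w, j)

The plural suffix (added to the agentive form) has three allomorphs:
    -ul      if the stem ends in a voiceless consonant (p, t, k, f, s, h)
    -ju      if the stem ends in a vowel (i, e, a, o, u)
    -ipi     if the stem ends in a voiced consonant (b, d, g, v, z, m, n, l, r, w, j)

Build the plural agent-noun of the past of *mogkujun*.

mogkujunlupwaju

The final consonant of *mogkujun* is /n/, which is a nasal, so the past-tense suffix is -lup, giving *mogkujunlup*.
Since the final consonant of the past-tense form *mogkujunlup* is /p/ (voiceless), it takes -wa, giving *mogkujunlupwa*.
The agentive form *mogkujunlupwa*: final sound = /a/, a vowel → -ju → *mogkujunlupwaju*.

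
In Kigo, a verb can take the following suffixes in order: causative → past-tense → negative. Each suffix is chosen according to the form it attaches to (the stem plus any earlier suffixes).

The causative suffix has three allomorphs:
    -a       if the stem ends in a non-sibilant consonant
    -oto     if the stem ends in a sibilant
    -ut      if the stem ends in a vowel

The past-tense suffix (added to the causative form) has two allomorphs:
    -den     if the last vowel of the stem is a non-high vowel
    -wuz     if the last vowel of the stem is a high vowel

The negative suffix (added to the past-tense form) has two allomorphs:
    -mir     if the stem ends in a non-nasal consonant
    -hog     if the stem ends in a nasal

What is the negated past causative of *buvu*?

*buvu* — final sound /u/ (a vowel) → -ut → *buvuut*.
Since the last vowel of the causative form *buvuut* is /u/ (a high vowel), it takes -wuz, giving *buvuutwuz*.
The final consonant of the past-tense form *buvuutwuz* is /z/, which is non-nasal, so the negative suffix is -mir, giving *buvuutwuzmir*.

buvuutwuzmir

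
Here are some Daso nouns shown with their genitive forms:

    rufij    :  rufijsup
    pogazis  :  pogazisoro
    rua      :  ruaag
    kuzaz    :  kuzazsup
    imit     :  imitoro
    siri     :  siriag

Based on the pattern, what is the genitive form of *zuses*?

Looking at the final sound of each stem: -oro when the stem ends in a voiceless consonant (*pogazis*, *imit*); -sup when the stem ends in a voiced consonant (*rufij*, *kuzaz*); -ag when the stem ends in a vowel (*rua*, *siri*).
*zuses* — final sound /s/ (a voiceless consonant) → -oro → *zusesoro*.

zusesoro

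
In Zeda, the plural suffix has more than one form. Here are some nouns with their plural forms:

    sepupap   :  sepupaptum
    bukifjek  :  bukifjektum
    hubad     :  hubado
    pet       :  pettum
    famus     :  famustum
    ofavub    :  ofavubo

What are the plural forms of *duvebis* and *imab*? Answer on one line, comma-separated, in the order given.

The pattern is voicing of the final consonant: -tum when the stem ends in a voiceless consonant (*sepupap*, *bukifjek*, *pet*, *famus*); -o when the stem ends in a voiced consonant (*hubad*, *ofavub*).
Since the final consonant of *duvebis* is /s/ (voiceless), it takes -tum, giving *duvebistum*.
*imab* — final consonant /b/ (voiced) → -o → *imabo*.

duvebistum, imabo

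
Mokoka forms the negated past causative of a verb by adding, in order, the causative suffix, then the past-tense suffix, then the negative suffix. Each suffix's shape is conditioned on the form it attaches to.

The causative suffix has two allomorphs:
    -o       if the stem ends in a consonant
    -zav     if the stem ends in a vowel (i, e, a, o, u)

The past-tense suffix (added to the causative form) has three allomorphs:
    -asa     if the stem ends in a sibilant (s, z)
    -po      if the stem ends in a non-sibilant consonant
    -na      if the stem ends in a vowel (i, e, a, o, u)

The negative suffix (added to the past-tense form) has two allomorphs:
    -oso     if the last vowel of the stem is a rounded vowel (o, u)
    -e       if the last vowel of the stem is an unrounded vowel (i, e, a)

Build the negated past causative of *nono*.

The final sound of *nono* is /o/, which is a vowel, so the causative suffix is -zav, giving *nonozav*.
Since the final sound of the causative form *nonozav* is /v/ (a non-sibilant consonant), it takes -po, giving *nonozavpo*.
The past-tense form *nonozavpo*: last vowel = /o/, a rounded vowel → -oso → *nonozavpooso*.

nonozavpooso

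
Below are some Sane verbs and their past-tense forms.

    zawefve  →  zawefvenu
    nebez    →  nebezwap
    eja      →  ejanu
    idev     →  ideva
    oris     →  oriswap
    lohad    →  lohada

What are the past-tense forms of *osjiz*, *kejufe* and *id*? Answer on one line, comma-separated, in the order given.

osjizwap, kejufenu, ida

The suffix is conditioned by the final sound: -wap when the stem ends in a sibilant (*nebez*, *oris*); -a when the stem ends in a non-sibilant consonant (*idev*, *lohad*); -nu when the stem ends in a vowel (*zawefve*, *eja*).
*osjiz* — final sound /z/ (a sibilant) → -wap → *osjizwap*.
Since the final sound of *kejufe* is /e/ (a vowel), it takes -nu, giving *kejufenu*.
*id*: final sound = /d/, a non-sibilant consonant → -a → *ida*.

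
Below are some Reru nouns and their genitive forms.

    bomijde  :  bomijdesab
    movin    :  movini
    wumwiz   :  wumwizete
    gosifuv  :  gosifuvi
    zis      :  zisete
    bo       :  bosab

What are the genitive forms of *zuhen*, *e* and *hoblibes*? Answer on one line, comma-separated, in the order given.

Looking at the final sound of each stem: -ete when the stem ends in a sibilant (*wumwiz*, *zis*); -i when the stem ends in a non-sibilant consonant (*movin*, *gosifuv*); -sab when the stem ends in a vowel (*bomijde*, *bo*).
*zuhen*: final sound = /n/, a non-sibilant consonant → -i → *zuheni*.
Since the final sound of *e* is /e/ (a vowel), it takes -sab, giving *esab*.
The final sound of *hoblibes* is /s/, which is a sibilant, so the suffix is -ete, giving *hoblibesete*.

zuheni, esab, hoblibesete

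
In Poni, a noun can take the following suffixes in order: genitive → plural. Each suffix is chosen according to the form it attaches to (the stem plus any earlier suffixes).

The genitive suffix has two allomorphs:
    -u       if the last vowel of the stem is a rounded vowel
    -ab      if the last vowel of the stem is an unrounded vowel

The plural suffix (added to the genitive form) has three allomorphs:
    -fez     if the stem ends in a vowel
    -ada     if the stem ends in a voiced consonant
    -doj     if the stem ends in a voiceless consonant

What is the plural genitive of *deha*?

dehaabada

Since the last vowel of *deha* is /a/ (an unrounded vowel), it takes -ab, giving *dehaab*.
The final sound of the genitive form *dehaab* is /b/, which is a voiced consonant, so the plural suffix is -ada, giving *dehaabada*.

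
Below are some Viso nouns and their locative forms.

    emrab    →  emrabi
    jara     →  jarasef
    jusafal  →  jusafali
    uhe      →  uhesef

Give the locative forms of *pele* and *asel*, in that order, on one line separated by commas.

The pattern is consonant vs. vowel: -i when the stem ends in a consonant (*emrab*, *jusafal*); -sef when the stem ends in a vowel (*jara*, *uhe*).
The final sound of *pele* is /e/, which is a vowel, so the suffix is -sef, giving *pelesef*.
*asel*: final sound = /l/, a consonant → -i → *aseli*.

pelesef, aseli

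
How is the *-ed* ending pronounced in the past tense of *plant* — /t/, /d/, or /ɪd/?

/ɪd/

The stem *plant* ends in /t/ or /d/.
The -ed suffix is realized as /ɪd/ after /t, d/; as /t/ after other voiceless consonants; and as /d/ after other voiced sounds.
So -ed on *plant* is pronounced /ɪd/.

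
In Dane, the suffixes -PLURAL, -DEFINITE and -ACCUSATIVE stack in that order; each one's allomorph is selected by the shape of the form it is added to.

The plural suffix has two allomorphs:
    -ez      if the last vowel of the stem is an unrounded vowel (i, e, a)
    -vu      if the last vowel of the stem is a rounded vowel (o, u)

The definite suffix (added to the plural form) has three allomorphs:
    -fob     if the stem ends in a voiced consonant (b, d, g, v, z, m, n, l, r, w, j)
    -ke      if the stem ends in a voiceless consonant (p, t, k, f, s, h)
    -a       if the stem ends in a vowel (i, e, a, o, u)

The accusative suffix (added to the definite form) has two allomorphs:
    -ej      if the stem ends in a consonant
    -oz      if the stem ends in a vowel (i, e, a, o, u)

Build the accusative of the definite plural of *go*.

*go*: last vowel = /o/, a rounded vowel → -vu → *govu*.
The plural form *govu* — final sound /u/ (a vowel) → -a → *govua*.
Since the final sound of the definite form *govua* is /a/ (a vowel), it takes -oz, giving *govuaoz*.

govuaoz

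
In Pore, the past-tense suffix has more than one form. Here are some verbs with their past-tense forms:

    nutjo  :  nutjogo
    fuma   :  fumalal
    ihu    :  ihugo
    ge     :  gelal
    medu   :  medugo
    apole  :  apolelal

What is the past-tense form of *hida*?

hidalal

The suffix is conditioned by the last vowel: -go when the last vowel of the stem is a rounded vowel (*nutjo*, *ihu*, *medu*); -lal when the last vowel of the stem is an unrounded vowel (*fuma*, *ge*, *apole*).
*hida* — last vowel /a/ (an unrounded vowel) → -lal → *hidalal*.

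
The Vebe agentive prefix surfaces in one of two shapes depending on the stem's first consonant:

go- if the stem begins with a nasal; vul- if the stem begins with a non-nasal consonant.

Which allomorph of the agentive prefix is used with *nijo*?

go-

*nijo*: first consonant = /n/, a nasal → go-.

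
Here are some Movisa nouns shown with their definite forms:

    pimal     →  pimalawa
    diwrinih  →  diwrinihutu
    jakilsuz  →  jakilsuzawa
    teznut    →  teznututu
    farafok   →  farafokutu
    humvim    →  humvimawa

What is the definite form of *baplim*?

baplimawa

Looking at the final consonant of each stem: -utu when the stem ends in a voiceless consonant (*diwrinih*, *teznut*, *farafok*); -awa when the stem ends in a voiced consonant (*pimal*, *jakilsuz*, *humvim*).
The final consonant of *baplim* is /m/, which is voiced, so the suffix is -awa, giving *baplimawa*.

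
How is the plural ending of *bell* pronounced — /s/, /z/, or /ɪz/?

/z/

The stem *bell* ends in a voiced non-sibilant sound.
The plural suffix surfaces as /ɪz/ after sibilants, /s/ after other voiceless consonants, and /z/ after other voiced sounds.
So the plural -s on *bell* is pronounced /z/.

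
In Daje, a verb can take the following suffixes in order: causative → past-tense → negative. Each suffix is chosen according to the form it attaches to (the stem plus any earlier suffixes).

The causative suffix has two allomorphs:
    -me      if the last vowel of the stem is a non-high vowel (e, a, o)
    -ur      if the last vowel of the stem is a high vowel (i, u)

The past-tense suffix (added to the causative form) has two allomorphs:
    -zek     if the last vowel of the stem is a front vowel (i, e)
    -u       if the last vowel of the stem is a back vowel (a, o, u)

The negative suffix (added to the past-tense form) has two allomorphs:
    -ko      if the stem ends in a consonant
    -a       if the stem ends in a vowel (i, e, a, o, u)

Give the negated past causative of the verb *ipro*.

ipromezekko

*ipro* — last vowel /o/ (a non-high vowel) → -me → *iprome*.
The causative form *iprome* — last vowel /e/ (a front vowel) → -zek → *ipromezek*.
The past-tense form *ipromezek*: final sound = /k/, a consonant → -ko → *ipromezekko*.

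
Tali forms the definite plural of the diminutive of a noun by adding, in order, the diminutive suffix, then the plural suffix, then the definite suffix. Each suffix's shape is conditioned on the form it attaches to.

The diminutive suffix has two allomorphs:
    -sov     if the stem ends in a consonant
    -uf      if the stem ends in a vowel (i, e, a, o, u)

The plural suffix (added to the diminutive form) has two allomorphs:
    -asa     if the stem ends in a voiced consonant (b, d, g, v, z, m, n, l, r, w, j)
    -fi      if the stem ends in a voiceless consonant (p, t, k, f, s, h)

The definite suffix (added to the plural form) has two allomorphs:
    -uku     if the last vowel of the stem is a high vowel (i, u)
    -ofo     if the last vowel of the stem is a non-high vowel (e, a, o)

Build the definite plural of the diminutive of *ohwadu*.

ohwaduuffiuku

The final sound of *ohwadu* is /u/, which is a vowel, so the diminutive suffix is -uf, giving *ohwaduuf*.
The final consonant of the diminutive form *ohwaduuf* is /f/, which is voiceless, so the plural suffix is -fi, giving *ohwaduuffi*.
The plural form *ohwaduuffi* — last vowel /i/ (a high vowel) → -uku → *ohwaduuffiuku*.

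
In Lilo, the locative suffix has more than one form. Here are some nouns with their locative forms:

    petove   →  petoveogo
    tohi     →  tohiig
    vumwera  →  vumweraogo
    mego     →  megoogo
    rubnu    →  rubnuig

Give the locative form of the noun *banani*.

Looking at the last vowel of each stem: -ig when the last vowel of the stem is a high vowel (*tohi*, *rubnu*); -ogo when the last vowel of the stem is a non-high vowel (*petove*, *vumwera*, *mego*).
*banani* — last vowel /i/ (a high vowel) → -ig → *bananiig*.

bananiig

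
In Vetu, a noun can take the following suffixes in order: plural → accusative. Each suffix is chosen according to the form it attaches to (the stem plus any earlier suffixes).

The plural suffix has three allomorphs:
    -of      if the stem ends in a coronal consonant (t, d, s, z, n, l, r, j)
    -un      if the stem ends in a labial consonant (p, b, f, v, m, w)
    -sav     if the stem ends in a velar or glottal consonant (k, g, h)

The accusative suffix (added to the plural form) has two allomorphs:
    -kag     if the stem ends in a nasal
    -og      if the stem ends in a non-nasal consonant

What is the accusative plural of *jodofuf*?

Since the final consonant of *jodofuf* is /f/ (labial), it takes -un, giving *jodofufun*.
The final consonant of the plural form *jodofufun* is /n/, which is a nasal, so the accusative suffix is -kag, giving *jodofufunkag*.

jodofufunkag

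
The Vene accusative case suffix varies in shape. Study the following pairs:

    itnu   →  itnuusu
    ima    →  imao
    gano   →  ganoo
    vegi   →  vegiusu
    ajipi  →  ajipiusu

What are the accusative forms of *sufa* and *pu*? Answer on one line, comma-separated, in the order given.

The suffix is conditioned by the last vowel: -usu when the last vowel of the stem is a high vowel (*itnu*, *vegi*, *ajipi*); -o when the last vowel of the stem is a non-high vowel (*ima*, *gano*).
*sufa* — last vowel /a/ (a non-high vowel) → -o → *sufao*.
*pu* — last vowel /u/ (a high vowel) → -usu → *puusu*.

sufao, puusu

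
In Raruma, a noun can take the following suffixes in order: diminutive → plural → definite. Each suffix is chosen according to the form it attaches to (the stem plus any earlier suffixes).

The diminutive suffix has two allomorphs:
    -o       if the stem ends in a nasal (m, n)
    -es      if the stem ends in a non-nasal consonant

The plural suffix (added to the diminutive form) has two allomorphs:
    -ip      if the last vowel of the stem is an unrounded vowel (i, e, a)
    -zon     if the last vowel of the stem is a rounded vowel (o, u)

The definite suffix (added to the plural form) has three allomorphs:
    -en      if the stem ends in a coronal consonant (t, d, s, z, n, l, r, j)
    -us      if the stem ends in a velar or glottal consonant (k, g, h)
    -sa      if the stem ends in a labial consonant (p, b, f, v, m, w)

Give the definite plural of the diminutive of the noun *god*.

godesipsa

*god*: final consonant = /d/, non-nasal → -es → *godes*.
The last vowel of the diminutive form *godes* is /e/, which is an unrounded vowel, so the plural suffix is -ip, giving *godesip*.
Since the final consonant of the plural form *godesip* is /p/ (labial), it takes -sa, giving *godesipsa*.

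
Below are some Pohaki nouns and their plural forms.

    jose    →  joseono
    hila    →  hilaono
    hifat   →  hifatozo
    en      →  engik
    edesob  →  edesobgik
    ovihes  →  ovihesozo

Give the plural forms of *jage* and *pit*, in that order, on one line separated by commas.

jageono, pitozo

The alternation tracks the final sound of the stem — -ozo when the stem ends in a voiceless consonant (*hifat*, *ovihes*); -gik when the stem ends in a voiced consonant (*en*, *edesob*); -ono when the stem ends in a vowel (*jose*, *hila*).
*jage* — final sound /e/ (a vowel) → -ono → *jageono*.
*pit*: final sound = /t/, a voiceless consonant → -ozo → *pitozo*.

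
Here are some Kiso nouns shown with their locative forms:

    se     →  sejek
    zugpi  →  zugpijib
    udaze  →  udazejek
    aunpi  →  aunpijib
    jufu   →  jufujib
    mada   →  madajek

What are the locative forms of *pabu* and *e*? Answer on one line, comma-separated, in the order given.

The suffix is conditioned by the last vowel: -jib when the last vowel of the stem is a high vowel (*zugpi*, *aunpi*, *jufu*); -jek when the last vowel of the stem is a non-high vowel (*se*, *udaze*, *mada*).
Since the last vowel of *pabu* is /u/ (a high vowel), it takes -jib, giving *pabujib*.
*e* — last vowel /e/ (a non-high vowel) → -jek → *ejek*.

pabujib, ejek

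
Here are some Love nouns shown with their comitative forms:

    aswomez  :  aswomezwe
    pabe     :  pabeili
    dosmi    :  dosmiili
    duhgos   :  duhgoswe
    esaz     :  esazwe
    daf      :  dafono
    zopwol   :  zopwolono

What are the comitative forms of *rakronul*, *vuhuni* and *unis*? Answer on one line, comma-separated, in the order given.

The suffix is conditioned by the final sound: -we when the stem ends in a sibilant (*aswomez*, *duhgos*, *esaz*); -ono when the stem ends in a non-sibilant consonant (*daf*, *zopwol*); -ili when the stem ends in a vowel (*pabe*, *dosmi*).
*rakronul*: final sound = /l/, a non-sibilant consonant → -ono → *rakronulono*.
The final sound of *vuhuni* is /i/, which is a vowel, so the suffix is -ili, giving *vuhuniili*.
Since the final sound of *unis* is /s/ (a sibilant), it takes -we, giving *uniswe*.

rakronulono, vuhuniili, uniswe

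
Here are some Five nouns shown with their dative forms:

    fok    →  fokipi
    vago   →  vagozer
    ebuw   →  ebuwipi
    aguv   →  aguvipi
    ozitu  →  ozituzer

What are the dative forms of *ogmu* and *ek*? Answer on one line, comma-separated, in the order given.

ogmuzer, ekipi

Looking at the final sound of each stem: -ipi when the stem ends in a consonant (*fok*, *ebuw*, *aguv*); -zer when the stem ends in a vowel (*vago*, *ozitu*).
The final sound of *ogmu* is /u/, which is a vowel, so the suffix is -zer, giving *ogmuzer*.
*ek*: final sound = /k/, a consonant → -ipi → *ekipi*.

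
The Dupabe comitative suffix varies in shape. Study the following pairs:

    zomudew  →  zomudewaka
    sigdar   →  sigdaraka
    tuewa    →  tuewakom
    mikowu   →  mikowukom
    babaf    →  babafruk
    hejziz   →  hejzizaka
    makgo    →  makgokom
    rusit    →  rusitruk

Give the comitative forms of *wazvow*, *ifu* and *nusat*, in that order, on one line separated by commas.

wazvowaka, ifukom, nusatruk

The suffix is conditioned by the final sound: -ruk when the stem ends in a voiceless consonant (*babaf*, *rusit*); -aka when the stem ends in a voiced consonant (*zomudew*, *sigdar*, *hejziz*); -kom when the stem ends in a vowel (*tuewa*, *mikowu*, *makgo*).
*wazvow* — final sound /w/ (a voiced consonant) → -aka → *wazvowaka*.
Since the final sound of *ifu* is /u/ (a vowel), it takes -kom, giving *ifukom*.
Since the final sound of *nusat* is /t/ (a voiceless consonant), it takes -ruk, giving *nusatruk*.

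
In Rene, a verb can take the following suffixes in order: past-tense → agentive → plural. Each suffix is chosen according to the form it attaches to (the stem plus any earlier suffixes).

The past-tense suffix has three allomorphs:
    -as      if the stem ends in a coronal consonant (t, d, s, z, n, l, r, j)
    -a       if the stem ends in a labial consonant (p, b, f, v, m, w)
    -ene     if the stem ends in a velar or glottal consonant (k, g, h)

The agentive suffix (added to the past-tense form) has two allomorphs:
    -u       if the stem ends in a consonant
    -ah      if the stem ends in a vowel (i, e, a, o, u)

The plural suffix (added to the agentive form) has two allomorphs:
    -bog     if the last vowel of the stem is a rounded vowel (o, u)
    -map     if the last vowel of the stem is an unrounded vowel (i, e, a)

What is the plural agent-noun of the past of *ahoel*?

Since the final consonant of *ahoel* is /l/ (coronal), it takes -as, giving *ahoelas*.
Since the final sound of the past-tense form *ahoelas* is /s/ (a consonant), it takes -u, giving *ahoelasu*.
The last vowel of the agentive form *ahoelasu* is /u/, which is a rounded vowel, so the plural suffix is -bog, giving *ahoelasubog*.

ahoelasubog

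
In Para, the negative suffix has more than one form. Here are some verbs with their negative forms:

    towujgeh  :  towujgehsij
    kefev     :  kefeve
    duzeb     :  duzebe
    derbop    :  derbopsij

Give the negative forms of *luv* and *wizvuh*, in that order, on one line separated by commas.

Looking at the final consonant of each stem: -sij when the stem ends in a voiceless consonant (*towujgeh*, *derbop*); -e when the stem ends in a voiced consonant (*kefev*, *duzeb*).
The final consonant of *luv* is /v/, which is voiced, so the suffix is -e, giving *luve*.
The final consonant of *wizvuh* is /h/, which is voiceless, so the suffix is -sij, giving *wizvuhsij*.

luve, wizvuhsij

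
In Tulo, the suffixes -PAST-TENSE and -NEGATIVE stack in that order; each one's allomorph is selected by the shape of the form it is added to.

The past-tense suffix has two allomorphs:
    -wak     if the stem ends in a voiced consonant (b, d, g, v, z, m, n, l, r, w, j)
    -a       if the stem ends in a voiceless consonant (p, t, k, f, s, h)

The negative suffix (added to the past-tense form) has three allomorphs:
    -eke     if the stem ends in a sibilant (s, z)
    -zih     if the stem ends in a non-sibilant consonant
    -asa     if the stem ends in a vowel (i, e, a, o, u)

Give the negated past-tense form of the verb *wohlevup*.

Since the final consonant of *wohlevup* is /p/ (voiceless), it takes -a, giving *wohlevupa*.
Since the final sound of the past-tense form *wohlevupa* is /a/ (a vowel), it takes -asa, giving *wohlevupaasa*.

wohlevupaasa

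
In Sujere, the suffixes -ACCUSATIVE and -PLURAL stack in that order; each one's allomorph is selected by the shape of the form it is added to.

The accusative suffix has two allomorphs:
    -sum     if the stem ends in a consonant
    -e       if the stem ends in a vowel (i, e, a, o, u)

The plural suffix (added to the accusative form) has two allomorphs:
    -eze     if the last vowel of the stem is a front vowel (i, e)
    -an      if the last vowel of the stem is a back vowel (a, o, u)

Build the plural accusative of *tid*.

tidsuman

*tid* — final sound /d/ (a consonant) → -sum → *tidsum*.
Since the last vowel of the accusative form *tidsum* is /u/ (a back vowel), it takes -an, giving *tidsuman*.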